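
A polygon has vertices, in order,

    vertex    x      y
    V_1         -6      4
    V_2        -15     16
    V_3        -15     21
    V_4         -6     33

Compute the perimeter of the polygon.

|V_1V_2| = √((-9)² + (12)²) = √225 = 15
|V_2V_3| = √((0)² + (5)²) = √25 = 5
|V_3V_4| = √((9)² + (12)²) = √225 = 15
|V_4V_1| = √((0)² + (-29)²) = √841 = 29
Perimeter = 15 + 5 + 15 + 29 = 64.

64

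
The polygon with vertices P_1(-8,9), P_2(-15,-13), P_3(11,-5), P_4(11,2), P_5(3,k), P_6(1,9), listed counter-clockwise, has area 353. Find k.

7

Write out the shoelace sum; only the two edges meeting at P_5 involve k:
2·Area = [(11·k − 3·2) + (3·9 − 1·k)] + 615
       = 10·k + 636 = 706
⇒ k = 7.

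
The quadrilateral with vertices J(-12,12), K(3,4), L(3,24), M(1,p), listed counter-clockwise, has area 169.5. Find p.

Write out the shoelace sum; only the two edges meeting at M involve p:
2·Area = [(3·p − 1·24) + (1·12 − (-12)·p)] + -24
       = 15·p + -36 = 339
⇒ p = 25.

25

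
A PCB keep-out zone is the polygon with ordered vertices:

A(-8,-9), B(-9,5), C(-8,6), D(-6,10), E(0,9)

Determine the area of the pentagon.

80.5

Cross-terms: -121, -14, -44, -54, 72  ⇒  Σ = -161
Area = |Σ|/2 = 80.5.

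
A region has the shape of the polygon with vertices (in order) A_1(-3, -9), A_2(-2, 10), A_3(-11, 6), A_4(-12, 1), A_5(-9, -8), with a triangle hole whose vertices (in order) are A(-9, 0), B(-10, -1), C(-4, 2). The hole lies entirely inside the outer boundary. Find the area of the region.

135

Outer boundary:
Cross-terms: -48, 98, 61, 105, 57  ⇒  Σ = 273
Area = |Σ|/2 = 136.5.
Hole:
Apply the shoelace formula: 2A = Σ (x_i·y_{i+1} − x_{i+1}·y_i), indices taken mod 3.
A→B: (-9)(-1) − (-10)(0) = 9
B→C: (-10)(2) − (-4)(-1) = -24
C→A: (-4)(0) − (-9)(2) = 18
Σ = 3
Area = |Σ|/2 = 1.5.
Net area = 136.5 − 1.5 = 135.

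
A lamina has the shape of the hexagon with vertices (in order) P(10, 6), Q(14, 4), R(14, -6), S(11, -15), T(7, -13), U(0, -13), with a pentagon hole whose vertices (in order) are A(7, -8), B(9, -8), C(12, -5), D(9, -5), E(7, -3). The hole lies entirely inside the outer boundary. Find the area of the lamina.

151

Outer boundary:
Apply Gauss's area formula: 2A = Σ (x_i·y_{i+1} − x_{i+1}·y_i), indices taken mod 6.
Cross-terms: -44, -140, -144, -38, -91, 130  ⇒  Σ = -327
Area = |Σ|/2 = 163.5.
Hole:
Apply the shoelace (surveyor's) formula: 2A = Σ (x_i·y_{i+1} − x_{i+1}·y_i), indices taken mod 5.
A→B: (7)(-8) − (9)(-8) = 16
B→C: (9)(-5) − (12)(-8) = 51
C→D: (12)(-5) − (9)(-5) = -15
D→E: (9)(-3) − (7)(-5) = 8
E→A: (7)(-8) − (7)(-3) = -35
Σ = 25
Area = |Σ|/2 = 12.5.
Net area = 163.5 − 12.5 = 151.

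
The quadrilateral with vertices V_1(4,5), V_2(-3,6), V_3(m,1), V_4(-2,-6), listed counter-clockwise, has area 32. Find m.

-1

The doubled signed area Σ (x_i y_{i+1} − x_{i+1} y_i) is linear in m.
With m=0 it equals 52; the coefficient of m is -12 (from the two edges through V_3).
So -12·m + 52 = 2·32 = 64 ⇒ m = -1.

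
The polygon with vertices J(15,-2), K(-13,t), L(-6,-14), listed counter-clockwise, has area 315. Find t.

12

The doubled signed area Σ (x_i y_{i+1} − x_{i+1} y_i) is linear in t.
With t=0 it equals 378; the coefficient of t is 21 (from the two edges through K).
So 21·t + 378 = 2·315 = 630 ⇒ t = 12.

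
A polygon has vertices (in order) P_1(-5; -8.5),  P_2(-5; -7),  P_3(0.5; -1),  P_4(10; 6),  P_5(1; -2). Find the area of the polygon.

15.25

P_1→P_2: (-5)(-7) − (-5)(-8.5) = -7.5
P_2→P_3: (-5)(-1) − (0.5)(-7) = 8.5
P_3→P_4: (0.5)(6) − (10)(-1) = 13
P_4→P_5: (10)(-2) − (1)(6) = -26
P_5→P_1: (1)(-8.5) − (-5)(-2) = -18.5
Σ = -30.5
Area = |Σ|/2 = 15.25.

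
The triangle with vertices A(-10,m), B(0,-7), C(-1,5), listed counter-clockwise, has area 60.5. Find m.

Write out the shoelace sum; only the two edges meeting at A involve m:
2·Area = [((-1)·m − (-10)·5) + ((-10)·(-7) − 0·m)] + -7
       = -1·m + 113 = 121
⇒ m = -8.

-8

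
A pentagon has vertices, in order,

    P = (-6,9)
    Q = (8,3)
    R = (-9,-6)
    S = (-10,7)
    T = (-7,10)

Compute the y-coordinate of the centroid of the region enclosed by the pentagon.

43/18

Apply the surveyor's formula. First the cross-terms c_i = x_i·y_{i+1} − x_{i+1}·y_i:
  -90, -21, -123, -51, -3  ⇒  2A = -288, A = -144.
Then Σ (y_i + y_{i+1})·c_i = -2064, so ȳ = -2064 / (6·(-144)) = 43/18.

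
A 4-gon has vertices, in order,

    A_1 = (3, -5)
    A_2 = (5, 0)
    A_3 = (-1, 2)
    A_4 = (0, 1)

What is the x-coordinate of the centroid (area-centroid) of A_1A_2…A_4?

232/93

Apply the surveyor's formula. First the cross-terms c_i = x_i·y_{i+1} − x_{i+1}·y_i:
  25, 10, -1, -3  ⇒  2A = 31, A = 15.5.
Then Σ (x_i + x_{i+1})·c_i = 232, so x̄ = 232 / (6·15.5) = 232/93.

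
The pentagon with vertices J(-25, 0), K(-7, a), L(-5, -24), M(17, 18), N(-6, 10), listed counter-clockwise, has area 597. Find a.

-9

The doubled signed area Σ (x_i y_{i+1} − x_{i+1} y_i) is linear in a.
With a=0 it equals 1014; the coefficient of a is -20 (from the two edges through K).
So -20·a + 1014 = 2·597 = 1194 ⇒ a = -9.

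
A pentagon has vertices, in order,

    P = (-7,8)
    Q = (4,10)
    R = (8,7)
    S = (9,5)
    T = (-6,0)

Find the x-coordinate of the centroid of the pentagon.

-1/117

Apply Gauss's area formula. First the cross-terms c_i = x_i·y_{i+1} − x_{i+1}·y_i:
  -102, -52, -23, 30, -48  ⇒  2A = -195, A = -97.5.
Then Σ (x_i + x_{i+1})·c_i = 5, so x̄ = 5 / (6·(-97.5)) = -1/117.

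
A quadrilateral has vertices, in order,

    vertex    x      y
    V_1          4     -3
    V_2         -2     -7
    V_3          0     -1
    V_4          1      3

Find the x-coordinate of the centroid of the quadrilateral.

73/69

Apply the surveyor's formula. First the cross-terms c_i = x_i·y_{i+1} − x_{i+1}·y_i:
  -34, 2, 1, -15  ⇒  2A = -46, A = -23.
Then Σ (x_i + x_{i+1})·c_i = -146, so x̄ = -146 / (6·(-23)) = 73/69.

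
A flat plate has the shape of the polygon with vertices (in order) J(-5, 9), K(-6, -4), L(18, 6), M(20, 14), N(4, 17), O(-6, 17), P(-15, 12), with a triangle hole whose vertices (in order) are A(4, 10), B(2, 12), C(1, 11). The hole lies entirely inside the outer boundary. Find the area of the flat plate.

400

Outer boundary:
Apply the shoelace formula: 2A = Σ (x_i·y_{i+1} − x_{i+1}·y_i), indices taken mod 7.
Σ = (74) + (36) + (132) + (284) + (170) + (183) + (-75) = 804
Area = |Σ|/2 = 402.
Hole:
Apply the surveyor's formula: 2A = Σ (x_i·y_{i+1} − x_{i+1}·y_i), indices taken mod 3.
Cross-terms: 28, 10, -34  ⇒  Σ = 4
Area = |Σ|/2 = 2.
Net area = 402 − 2 = 400.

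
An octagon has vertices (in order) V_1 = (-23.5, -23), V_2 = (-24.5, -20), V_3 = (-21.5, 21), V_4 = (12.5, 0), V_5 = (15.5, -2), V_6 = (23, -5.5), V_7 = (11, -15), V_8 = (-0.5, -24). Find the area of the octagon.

Σ = (-93.5) + (-944.5) + (-262.5) + (-25) + (-39.25) + (-284.5) + (-271.5) + (-552.5) = -2473.25
Area = |Σ|/2 = 1236.625.

1236.625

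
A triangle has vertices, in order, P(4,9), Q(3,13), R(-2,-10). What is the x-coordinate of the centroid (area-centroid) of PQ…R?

5/3

Apply the shoelace (surveyor's) formula. First the cross-terms c_i = x_i·y_{i+1} − x_{i+1}·y_i:
  25, -4, 22  ⇒  2A = 43, A = 21.5.
Then Σ (x_i + x_{i+1})·c_i = 215, so x̄ = 215 / (6·21.5) = 5/3.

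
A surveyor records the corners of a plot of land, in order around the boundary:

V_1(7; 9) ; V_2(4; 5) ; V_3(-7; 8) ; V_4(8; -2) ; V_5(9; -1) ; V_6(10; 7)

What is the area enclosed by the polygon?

Apply the shoelace formula: 2A = Σ (x_i·y_{i+1} − x_{i+1}·y_i), indices taken mod 6.
Σ = (-1) + (67) + (-50) + (10) + (73) + (41) = 140
Area = |Σ|/2 = 70.

70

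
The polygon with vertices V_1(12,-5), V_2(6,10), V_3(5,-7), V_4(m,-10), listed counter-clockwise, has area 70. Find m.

Write out the shoelace sum; only the two edges meeting at V_4 involve m:
2·Area = [(5·(-10) − m·(-7)) + (m·(-5) − 12·(-10))] + 58
       = 2·m + 128 = 140
⇒ m = 6.

6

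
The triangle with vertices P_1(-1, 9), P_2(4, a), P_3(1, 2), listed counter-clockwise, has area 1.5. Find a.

-10

Write out the shoelace sum; only the two edges meeting at P_2 involve a:
2·Area = [((-1)·a − 4·9) + (4·2 − 1·a)] + 11
       = -2·a + -17 = 3
⇒ a = -10.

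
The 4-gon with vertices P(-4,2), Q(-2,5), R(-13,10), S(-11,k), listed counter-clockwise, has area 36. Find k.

5

Write out the shoelace sum; only the two edges meeting at S involve k:
2·Area = [((-13)·k − (-11)·10) + ((-11)·2 − (-4)·k)] + 29
       = -9·k + 117 = 72
⇒ k = 5.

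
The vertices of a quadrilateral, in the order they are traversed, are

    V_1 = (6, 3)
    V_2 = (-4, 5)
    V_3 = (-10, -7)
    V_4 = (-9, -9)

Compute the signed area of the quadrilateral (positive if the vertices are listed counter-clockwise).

87

Apply the shoelace (surveyor's) formula: 2A = Σ (x_i·y_{i+1} − x_{i+1}·y_i), indices taken mod 4.
Cross-terms: 42, 78, 27, 27  ⇒  Σ = 174
Signed area = Σ/2 = 87 (positive ⇒ counter-clockwise traversal).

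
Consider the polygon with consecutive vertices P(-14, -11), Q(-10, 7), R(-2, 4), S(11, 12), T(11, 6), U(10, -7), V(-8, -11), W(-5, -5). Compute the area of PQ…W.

350.5

Apply the shoelace formula: 2A = Σ (x_i·y_{i+1} − x_{i+1}·y_i), indices taken mod 8.
P→Q: (-14)(7) − (-10)(-11) = -208
Q→R: (-10)(4) − (-2)(7) = -26
R→S: (-2)(12) − (11)(4) = -68
S→T: (11)(6) − (11)(12) = -66
T→U: (11)(-7) − (10)(6) = -137
U→V: (10)(-11) − (-8)(-7) = -166
V→W: (-8)(-5) − (-5)(-11) = -15
W→P: (-5)(-11) − (-14)(-5) = -15
Σ = -701
Area = |Σ|/2 = 350.5.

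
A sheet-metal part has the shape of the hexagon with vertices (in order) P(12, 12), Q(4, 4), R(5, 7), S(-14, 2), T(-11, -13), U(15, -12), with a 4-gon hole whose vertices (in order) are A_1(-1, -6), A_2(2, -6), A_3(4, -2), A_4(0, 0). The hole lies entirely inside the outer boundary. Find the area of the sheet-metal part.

466.5

Outer boundary:
Σ = (0) + (8) + (108) + (204) + (327) + (324) = 971
Area = |Σ|/2 = 485.5.
Hole:
Apply the surveyor's formula: 2A = Σ (x_i·y_{i+1} − x_{i+1}·y_i), indices taken mod 4.
Cross-terms: 18, 20, 0, 0  ⇒  Σ = 38
Area = |Σ|/2 = 19.
Net area = 485.5 − 19 = 466.5.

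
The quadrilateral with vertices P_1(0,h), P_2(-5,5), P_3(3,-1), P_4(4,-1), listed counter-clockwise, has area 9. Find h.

3

Write out the shoelace sum; only the two edges meeting at P_1 involve h:
2·Area = [(4·h − 0·(-1)) + (0·5 − (-5)·h)] + -9
       = 9·h + -9 = 18
⇒ h = 3.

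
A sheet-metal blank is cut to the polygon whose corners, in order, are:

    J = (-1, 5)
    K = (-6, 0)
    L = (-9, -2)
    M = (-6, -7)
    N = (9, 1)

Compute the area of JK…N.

Apply Gauss's area formula: 2A = Σ (x_i·y_{i+1} − x_{i+1}·y_i), indices taken mod 5.
J→K: (-1)(0) − (-6)(5) = 30
K→L: (-6)(-2) − (-9)(0) = 12
L→M: (-9)(-7) − (-6)(-2) = 51
M→N: (-6)(1) − (9)(-7) = 57
N→J: (9)(5) − (-1)(1) = 46
Σ = 196
Area = |Σ|/2 = 98.

98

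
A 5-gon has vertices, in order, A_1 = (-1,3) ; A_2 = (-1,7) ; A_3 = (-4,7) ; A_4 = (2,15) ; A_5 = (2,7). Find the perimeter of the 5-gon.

30

|A_1A_2| = √((0)² + (4)²) = √16 = 4
|A_2A_3| = √((-3)² + (0)²) = √9 = 3
|A_3A_4| = √((6)² + (8)²) = √100 = 10
|A_4A_5| = √((0)² + (-8)²) = √64 = 8
|A_5A_1| = √((-3)² + (-4)²) = √25 = 5
Perimeter = 4 + 3 + 10 + 8 + 5 = 30.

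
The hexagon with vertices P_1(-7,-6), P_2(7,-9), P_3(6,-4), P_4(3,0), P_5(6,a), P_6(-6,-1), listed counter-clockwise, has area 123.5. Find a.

Write out the shoelace sum; only the two edges meeting at P_5 involve a:
2·Area = [(3·a − 6·0) + (6·(-1) − (-6)·a)] + 172
       = 9·a + 166 = 247
⇒ a = 9.

9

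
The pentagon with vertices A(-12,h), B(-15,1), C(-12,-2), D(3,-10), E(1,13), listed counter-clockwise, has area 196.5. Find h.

The doubled signed area Σ (x_i y_{i+1} − x_{i+1} y_i) is linear in h.
With h=0 it equals 361; the coefficient of h is 16 (from the two edges through A).
So 16·h + 361 = 2·196.5 = 393 ⇒ h = 2.

2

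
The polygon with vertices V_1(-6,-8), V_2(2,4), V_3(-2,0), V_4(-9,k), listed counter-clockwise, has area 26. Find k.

-5

Write out the shoelace sum; only the two edges meeting at V_4 involve k:
2·Area = [((-2)·k − (-9)·0) + ((-9)·(-8) − (-6)·k)] + 0
       = 4·k + 72 = 52
⇒ k = -5.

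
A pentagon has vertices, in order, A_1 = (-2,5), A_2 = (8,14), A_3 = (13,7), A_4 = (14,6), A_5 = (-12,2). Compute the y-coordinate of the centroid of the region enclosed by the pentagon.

Apply Gauss's area formula. First the cross-terms c_i = x_i·y_{i+1} − x_{i+1}·y_i:
  -68, -126, -20, 100, -56  ⇒  2A = -170, A = -85.
Then Σ (y_i + y_{i+1})·c_i = -3790, so ȳ = -3790 / (6·(-85)) = 379/51.

379/51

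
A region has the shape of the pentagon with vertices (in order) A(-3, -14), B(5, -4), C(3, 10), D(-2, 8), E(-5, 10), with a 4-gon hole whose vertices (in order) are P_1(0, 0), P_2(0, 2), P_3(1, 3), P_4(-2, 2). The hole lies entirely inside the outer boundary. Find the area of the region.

Outer boundary:
Apply Gauss's area formula: 2A = Σ (x_i·y_{i+1} − x_{i+1}·y_i), indices taken mod 5.
Σ = (82) + (62) + (44) + (20) + (100) = 308
Area = |Σ|/2 = 154.
Hole:
Apply the shoelace (surveyor's) formula: 2A = Σ (x_i·y_{i+1} − x_{i+1}·y_i), indices taken mod 4.
Cross-terms: 0, -2, 8, 0  ⇒  Σ = 6
Area = |Σ|/2 = 3.
Net area = 154 − 3 = 151.

151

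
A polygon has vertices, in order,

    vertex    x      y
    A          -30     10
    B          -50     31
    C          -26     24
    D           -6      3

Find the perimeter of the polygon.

108

|AB| = √((-20)² + (21)²) = √841 = 29
|BC| = √((24)² + (-7)²) = √625 = 25
|CD| = √((20)² + (-21)²) = √841 = 29
|DA| = √((-24)² + (7)²) = √625 = 25
Perimeter = 29 + 25 + 29 + 25 = 108.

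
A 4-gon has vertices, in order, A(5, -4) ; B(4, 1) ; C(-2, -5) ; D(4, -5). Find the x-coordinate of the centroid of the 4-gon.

Apply Gauss's area formula. First the cross-terms c_i = x_i·y_{i+1} − x_{i+1}·y_i:
  21, -18, 30, 9  ⇒  2A = 42, A = 21.
Then Σ (x_i + x_{i+1})·c_i = 294, so x̄ = 294 / (6·21) = 7/3.

7/3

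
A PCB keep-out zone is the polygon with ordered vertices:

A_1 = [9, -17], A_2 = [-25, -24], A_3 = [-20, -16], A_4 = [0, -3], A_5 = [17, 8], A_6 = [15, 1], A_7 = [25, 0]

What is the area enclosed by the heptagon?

581.5

Apply the surveyor's formula: 2A = Σ (x_i·y_{i+1} − x_{i+1}·y_i), indices taken mod 7.
Cross-terms: -641, -80, 60, 51, -103, -25, -425  ⇒  Σ = -1163
Area = |Σ|/2 = 581.5.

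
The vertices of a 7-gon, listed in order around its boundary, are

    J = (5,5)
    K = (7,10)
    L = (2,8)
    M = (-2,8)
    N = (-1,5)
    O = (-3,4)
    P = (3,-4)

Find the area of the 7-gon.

63.5

Σ = (15) + (36) + (32) + (-2) + (11) + (0) + (35) = 127
Area = |Σ|/2 = 63.5.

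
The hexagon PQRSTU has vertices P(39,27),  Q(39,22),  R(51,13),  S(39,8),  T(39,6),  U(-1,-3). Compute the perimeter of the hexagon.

|PQ| = √((0)² + (-5)²) = √25 = 5
|QR| = √((12)² + (-9)²) = √225 = 15
|RS| = √((-12)² + (-5)²) = √169 = 13
|ST| = √((0)² + (-2)²) = √4 = 2
|TU| = √((-40)² + (-9)²) = √1681 = 41
|UP| = √((40)² + (30)²) = √2500 = 50
Perimeter = 5 + 15 + 13 + 2 + 41 + 50 = 126.

126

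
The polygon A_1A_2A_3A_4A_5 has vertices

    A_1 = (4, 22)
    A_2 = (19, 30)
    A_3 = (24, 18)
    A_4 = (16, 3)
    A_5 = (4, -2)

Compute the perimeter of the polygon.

|A_1A_2| = √((15)² + (8)²) = √289 = 17
|A_2A_3| = √((5)² + (-12)²) = √169 = 13
|A_3A_4| = √((-8)² + (-15)²) = √289 = 17
|A_4A_5| = √((-12)² + (-5)²) = √169 = 13
|A_5A_1| = √((0)² + (24)²) = √576 = 24
Perimeter = 17 + 13 + 17 + 13 + 24 = 84.

84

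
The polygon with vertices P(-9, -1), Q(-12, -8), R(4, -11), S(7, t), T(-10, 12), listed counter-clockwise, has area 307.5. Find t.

8

Write out the shoelace sum; only the two edges meeting at S involve t:
2·Area = [(4·t − 7·(-11)) + (7·12 − (-10)·t)] + 342
       = 14·t + 503 = 615
⇒ t = 8.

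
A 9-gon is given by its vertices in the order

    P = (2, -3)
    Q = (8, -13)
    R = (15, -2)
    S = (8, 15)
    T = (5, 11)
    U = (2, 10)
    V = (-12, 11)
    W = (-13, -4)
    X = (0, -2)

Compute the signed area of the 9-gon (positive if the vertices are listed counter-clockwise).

411

Apply Gauss's area formula: 2A = Σ (x_i·y_{i+1} − x_{i+1}·y_i), indices taken mod 9.
P→Q: (2)(-13) − (8)(-3) = -2
Q→R: (8)(-2) − (15)(-13) = 179
R→S: (15)(15) − (8)(-2) = 241
S→T: (8)(11) − (5)(15) = 13
T→U: (5)(10) − (2)(11) = 28
U→V: (2)(11) − (-12)(10) = 142
V→W: (-12)(-4) − (-13)(11) = 191
W→X: (-13)(-2) − (0)(-4) = 26
X→P: (0)(-3) − (2)(-2) = 4
Σ = 822
Signed area = Σ/2 = 411 (positive ⇒ counter-clockwise traversal).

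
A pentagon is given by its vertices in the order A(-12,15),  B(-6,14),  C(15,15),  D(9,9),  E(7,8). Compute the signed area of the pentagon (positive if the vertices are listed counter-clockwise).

-84

Apply the shoelace (surveyor's) formula: 2A = Σ (x_i·y_{i+1} − x_{i+1}·y_i), indices taken mod 5.
A→B: (-12)(14) − (-6)(15) = -78
B→C: (-6)(15) − (15)(14) = -300
C→D: (15)(9) − (9)(15) = 0
D→E: (9)(8) − (7)(9) = 9
E→A: (7)(15) − (-12)(8) = 201
Σ = -168
Signed area = Σ/2 = -84 (negative ⇒ clockwise traversal).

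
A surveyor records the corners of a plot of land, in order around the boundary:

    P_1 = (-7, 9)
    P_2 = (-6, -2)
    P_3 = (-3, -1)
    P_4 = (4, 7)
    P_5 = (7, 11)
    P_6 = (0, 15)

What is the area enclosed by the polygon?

Apply Gauss's area formula: 2A = Σ (x_i·y_{i+1} − x_{i+1}·y_i), indices taken mod 6.
P_1→P_2: (-7)(-2) − (-6)(9) = 68
P_2→P_3: (-6)(-1) − (-3)(-2) = 0
P_3→P_4: (-3)(7) − (4)(-1) = -17
P_4→P_5: (4)(11) − (7)(7) = -5
P_5→P_6: (7)(15) − (0)(11) = 105
P_6→P_1: (0)(9) − (-7)(15) = 105
Σ = 256
Area = |Σ|/2 = 128.

128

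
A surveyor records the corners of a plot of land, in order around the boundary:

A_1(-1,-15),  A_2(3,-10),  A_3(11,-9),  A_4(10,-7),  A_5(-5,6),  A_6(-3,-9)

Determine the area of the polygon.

137.5

Apply the surveyor's formula: 2A = Σ (x_i·y_{i+1} − x_{i+1}·y_i), indices taken mod 6.
Cross-terms: 55, 83, 13, 25, 63, 36  ⇒  Σ = 275
Area = |Σ|/2 = 137.5.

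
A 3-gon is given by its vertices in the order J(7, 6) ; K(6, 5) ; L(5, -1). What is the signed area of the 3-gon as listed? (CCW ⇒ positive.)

Cross-terms: -1, -31, 37  ⇒  Σ = 5
Signed area = Σ/2 = 2.5 (positive ⇒ counter-clockwise traversal).

2.5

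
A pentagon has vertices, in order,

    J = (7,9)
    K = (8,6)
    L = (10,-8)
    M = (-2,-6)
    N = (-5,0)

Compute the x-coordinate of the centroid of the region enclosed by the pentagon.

Apply the shoelace formula. First the cross-terms c_i = x_i·y_{i+1} − x_{i+1}·y_i:
  -30, -124, -76, -30, -45  ⇒  2A = -305, A = -152.5.
Then Σ (x_i + x_{i+1})·c_i = -3170, so x̄ = -3170 / (6·(-152.5)) = 634/183.

634/183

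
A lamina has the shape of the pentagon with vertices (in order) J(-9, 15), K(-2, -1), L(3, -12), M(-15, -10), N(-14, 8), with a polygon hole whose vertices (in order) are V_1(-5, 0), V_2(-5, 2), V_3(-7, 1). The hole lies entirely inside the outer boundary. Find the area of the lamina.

Outer boundary:
Apply Gauss's area formula: 2A = Σ (x_i·y_{i+1} − x_{i+1}·y_i), indices taken mod 5.
Σ = (39) + (27) + (-210) + (-260) + (-138) = -542
Area = |Σ|/2 = 271.
Hole:
Apply Gauss's area formula: 2A = Σ (x_i·y_{i+1} − x_{i+1}·y_i), indices taken mod 3.
V_1→V_2: (-5)(2) − (-5)(0) = -10
V_2→V_3: (-5)(1) − (-7)(2) = 9
V_3→V_1: (-7)(0) − (-5)(1) = 5
Σ = 4
Area = |Σ|/2 = 2.
Net area = 271 − 2 = 269.

269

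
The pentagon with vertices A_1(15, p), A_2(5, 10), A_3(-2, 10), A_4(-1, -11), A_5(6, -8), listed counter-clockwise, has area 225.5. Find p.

Write out the shoelace sum; only the two edges meeting at A_1 involve p:
2·Area = [(6·p − 15·(-8)) + (15·10 − 5·p)] + 176
       = 1·p + 446 = 451
⇒ p = 5.

5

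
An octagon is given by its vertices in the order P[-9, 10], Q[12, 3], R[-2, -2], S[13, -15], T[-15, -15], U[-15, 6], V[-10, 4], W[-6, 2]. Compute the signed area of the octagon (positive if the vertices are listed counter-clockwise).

-441

Σ = (-147) + (-18) + (56) + (-420) + (-315) + (0) + (4) + (-42) = -882
Signed area = Σ/2 = -441 (negative ⇒ clockwise traversal).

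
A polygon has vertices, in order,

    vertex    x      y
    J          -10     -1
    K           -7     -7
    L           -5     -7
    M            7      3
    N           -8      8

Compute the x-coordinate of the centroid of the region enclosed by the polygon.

Apply the shoelace (surveyor's) formula. First the cross-terms c_i = x_i·y_{i+1} − x_{i+1}·y_i:
  63, 14, 34, 80, 88  ⇒  2A = 279, A = 139.5.
Then Σ (x_i + x_{i+1})·c_i = -2835, so x̄ = -2835 / (6·139.5) = -105/31.

-105/31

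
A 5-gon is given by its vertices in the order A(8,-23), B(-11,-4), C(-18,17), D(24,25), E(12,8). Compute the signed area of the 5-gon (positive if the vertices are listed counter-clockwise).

Apply the surveyor's formula: 2A = Σ (x_i·y_{i+1} − x_{i+1}·y_i), indices taken mod 5.
Σ = (-285) + (-259) + (-858) + (-108) + (-340) = -1850
Signed area = Σ/2 = -925 (negative ⇒ clockwise traversal).

-925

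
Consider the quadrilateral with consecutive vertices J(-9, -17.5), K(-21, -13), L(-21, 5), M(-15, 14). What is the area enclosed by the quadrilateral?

Σ = (-250.5) + (-378) + (-219) + (388.5) = -459
Area = |Σ|/2 = 229.5.

229.5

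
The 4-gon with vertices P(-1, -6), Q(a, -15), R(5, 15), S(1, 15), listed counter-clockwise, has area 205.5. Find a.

12

The doubled signed area Σ (x_i y_{i+1} − x_{i+1} y_i) is linear in a.
With a=0 it equals 159; the coefficient of a is 21 (from the two edges through Q).
So 21·a + 159 = 2·205.5 = 411 ⇒ a = 12.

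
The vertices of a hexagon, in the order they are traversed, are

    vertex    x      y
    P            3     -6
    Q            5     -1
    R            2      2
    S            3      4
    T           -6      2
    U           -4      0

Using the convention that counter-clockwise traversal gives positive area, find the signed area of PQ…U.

51.5

Σ = (27) + (12) + (2) + (30) + (8) + (24) = 103
Signed area = Σ/2 = 51.5 (positive ⇒ counter-clockwise traversal).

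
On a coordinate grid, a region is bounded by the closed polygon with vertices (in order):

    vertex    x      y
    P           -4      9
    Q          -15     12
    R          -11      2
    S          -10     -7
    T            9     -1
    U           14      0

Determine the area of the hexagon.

Apply the shoelace (surveyor's) formula: 2A = Σ (x_i·y_{i+1} − x_{i+1}·y_i), indices taken mod 6.
Cross-terms: 87, 102, 97, 73, 14, 126  ⇒  Σ = 499
Area = |Σ|/2 = 249.5.

249.5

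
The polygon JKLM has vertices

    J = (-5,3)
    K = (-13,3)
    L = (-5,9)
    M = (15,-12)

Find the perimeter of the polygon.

|JK| = √((-8)² + (0)²) = √64 = 8
|KL| = √((8)² + (6)²) = √100 = 10
|LM| = √((20)² + (-21)²) = √841 = 29
|MJ| = √((-20)² + (15)²) = √625 = 25
Perimeter = 8 + 10 + 29 + 25 = 72.

72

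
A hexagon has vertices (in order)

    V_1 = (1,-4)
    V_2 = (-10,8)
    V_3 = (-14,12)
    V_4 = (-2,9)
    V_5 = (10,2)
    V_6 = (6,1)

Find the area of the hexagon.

Apply the shoelace formula: 2A = Σ (x_i·y_{i+1} − x_{i+1}·y_i), indices taken mod 6.
V_1→V_2: (1)(8) − (-10)(-4) = -32
V_2→V_3: (-10)(12) − (-14)(8) = -8
V_3→V_4: (-14)(9) − (-2)(12) = -102
V_4→V_5: (-2)(2) − (10)(9) = -94
V_5→V_6: (10)(1) − (6)(2) = -2
V_6→V_1: (6)(-4) − (1)(1) = -25
Σ = -263
Area = |Σ|/2 = 131.5.

131.5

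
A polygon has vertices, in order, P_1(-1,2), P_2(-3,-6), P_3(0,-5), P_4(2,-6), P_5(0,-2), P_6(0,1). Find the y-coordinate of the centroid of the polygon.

-48/17

Apply the shoelace (surveyor's) formula. First the cross-terms c_i = x_i·y_{i+1} − x_{i+1}·y_i:
  12, 15, 10, -4, 0, 1  ⇒  2A = 34, A = 17.
Then Σ (y_i + y_{i+1})·c_i = -288, so ȳ = -288 / (6·17) = -48/17.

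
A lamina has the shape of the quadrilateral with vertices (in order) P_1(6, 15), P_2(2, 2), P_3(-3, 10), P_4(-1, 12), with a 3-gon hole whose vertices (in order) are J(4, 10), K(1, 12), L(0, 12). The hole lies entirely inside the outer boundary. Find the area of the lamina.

51.5

Outer boundary:
Apply the shoelace (surveyor's) formula: 2A = Σ (x_i·y_{i+1} − x_{i+1}·y_i), indices taken mod 4.
Cross-terms: -18, 26, -26, -87  ⇒  Σ = -105
Area = |Σ|/2 = 52.5.
Hole:
Apply Gauss's area formula: 2A = Σ (x_i·y_{i+1} − x_{i+1}·y_i), indices taken mod 3.
J→K: (4)(12) − (1)(10) = 38
K→L: (1)(12) − (0)(12) = 12
L→J: (0)(10) − (4)(12) = -48
Σ = 2
Area = |Σ|/2 = 1.
Net area = 52.5 − 1 = 51.5.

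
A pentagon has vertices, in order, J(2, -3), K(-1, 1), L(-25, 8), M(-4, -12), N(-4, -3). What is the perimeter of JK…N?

|JK| = √((-3)² + (4)²) = √25 = 5
|KL| = √((-24)² + (7)²) = √625 = 25
|LM| = √((21)² + (-20)²) = √841 = 29
|MN| = √((0)² + (9)²) = √81 = 9
|NJ| = √((6)² + (0)²) = √36 = 6
Perimeter = 5 + 25 + 29 + 9 + 6 = 74.

74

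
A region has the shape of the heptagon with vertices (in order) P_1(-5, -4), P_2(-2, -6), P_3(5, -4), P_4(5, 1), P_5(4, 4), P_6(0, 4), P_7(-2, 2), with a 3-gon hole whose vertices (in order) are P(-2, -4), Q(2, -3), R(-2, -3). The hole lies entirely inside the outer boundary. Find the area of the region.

Outer boundary:
Apply the shoelace (surveyor's) formula: 2A = Σ (x_i·y_{i+1} − x_{i+1}·y_i), indices taken mod 7.
P_1→P_2: (-5)(-6) − (-2)(-4) = 22
P_2→P_3: (-2)(-4) − (5)(-6) = 38
P_3→P_4: (5)(1) − (5)(-4) = 25
P_4→P_5: (5)(4) − (4)(1) = 16
P_5→P_6: (4)(4) − (0)(4) = 16
P_6→P_7: (0)(2) − (-2)(4) = 8
P_7→P_1: (-2)(-4) − (-5)(2) = 18
Σ = 143
Area = |Σ|/2 = 71.5.
Hole:
Apply the shoelace formula: 2A = Σ (x_i·y_{i+1} − x_{i+1}·y_i), indices taken mod 3.
Cross-terms: 14, -12, 2  ⇒  Σ = 4
Area = |Σ|/2 = 2.
Net area = 71.5 − 2 = 69.5.

69.5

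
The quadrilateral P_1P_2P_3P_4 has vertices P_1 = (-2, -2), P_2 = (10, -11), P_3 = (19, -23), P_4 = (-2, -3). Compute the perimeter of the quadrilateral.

|P_1P_2| = √((12)² + (-9)²) = √225 = 15
|P_2P_3| = √((9)² + (-12)²) = √225 = 15
|P_3P_4| = √((-21)² + (20)²) = √841 = 29
|P_4P_1| = √((0)² + (1)²) = √1 = 1
Perimeter = 15 + 15 + 29 + 1 = 60.

60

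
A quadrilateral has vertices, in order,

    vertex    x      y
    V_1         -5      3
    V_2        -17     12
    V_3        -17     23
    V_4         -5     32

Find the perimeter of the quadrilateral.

70

|V_1V_2| = √((-12)² + (9)²) = √225 = 15
|V_2V_3| = √((0)² + (11)²) = √121 = 11
|V_3V_4| = √((12)² + (9)²) = √225 = 15
|V_4V_1| = √((0)² + (-29)²) = √841 = 29
Perimeter = 15 + 11 + 15 + 29 = 70.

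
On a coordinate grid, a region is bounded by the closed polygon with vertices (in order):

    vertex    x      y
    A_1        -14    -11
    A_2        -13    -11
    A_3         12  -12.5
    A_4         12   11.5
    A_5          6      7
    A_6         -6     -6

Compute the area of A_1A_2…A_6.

298.25

A_1→A_2: (-14)(-11) − (-13)(-11) = 11
A_2→A_3: (-13)(-12.5) − (12)(-11) = 294.5
A_3→A_4: (12)(11.5) − (12)(-12.5) = 288
A_4→A_5: (12)(7) − (6)(11.5) = 15
A_5→A_6: (6)(-6) − (-6)(7) = 6
A_6→A_1: (-6)(-11) − (-14)(-6) = -18
Σ = 596.5
Area = |Σ|/2 = 298.25.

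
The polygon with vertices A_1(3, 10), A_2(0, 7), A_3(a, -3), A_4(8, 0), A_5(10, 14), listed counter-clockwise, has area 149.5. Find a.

The doubled signed area Σ (x_i y_{i+1} − x_{i+1} y_i) is linear in a.
With a=0 it equals 215; the coefficient of a is -7 (from the two edges through A_3).
So -7·a + 215 = 2·149.5 = 299 ⇒ a = -12.

-12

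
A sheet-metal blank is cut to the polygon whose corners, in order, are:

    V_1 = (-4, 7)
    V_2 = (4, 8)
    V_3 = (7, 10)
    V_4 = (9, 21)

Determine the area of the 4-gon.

Σ = (-60) + (-16) + (57) + (147) = 128
Area = |Σ|/2 = 64.

64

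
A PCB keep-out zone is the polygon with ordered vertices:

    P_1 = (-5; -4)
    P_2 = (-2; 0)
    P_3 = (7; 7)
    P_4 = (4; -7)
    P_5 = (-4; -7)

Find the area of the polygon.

87

Apply the shoelace formula: 2A = Σ (x_i·y_{i+1} − x_{i+1}·y_i), indices taken mod 5.
Cross-terms: -8, -14, -77, -56, -19  ⇒  Σ = -174
Area = |Σ|/2 = 87.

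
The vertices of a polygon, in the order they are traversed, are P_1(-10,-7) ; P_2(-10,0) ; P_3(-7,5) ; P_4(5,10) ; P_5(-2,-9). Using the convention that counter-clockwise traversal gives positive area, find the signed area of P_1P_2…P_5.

Apply the shoelace (surveyor's) formula: 2A = Σ (x_i·y_{i+1} − x_{i+1}·y_i), indices taken mod 5.
P_1→P_2: (-10)(0) − (-10)(-7) = -70
P_2→P_3: (-10)(5) − (-7)(0) = -50
P_3→P_4: (-7)(10) − (5)(5) = -95
P_4→P_5: (5)(-9) − (-2)(10) = -25
P_5→P_1: (-2)(-7) − (-10)(-9) = -76
Σ = -316
Signed area = Σ/2 = -158 (negative ⇒ clockwise traversal).

-158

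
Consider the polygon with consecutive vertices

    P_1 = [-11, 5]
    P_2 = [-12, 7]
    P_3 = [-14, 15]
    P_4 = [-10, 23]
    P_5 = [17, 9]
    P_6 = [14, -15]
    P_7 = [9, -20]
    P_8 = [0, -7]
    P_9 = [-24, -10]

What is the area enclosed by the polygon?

869.5

Apply the surveyor's formula: 2A = Σ (x_i·y_{i+1} − x_{i+1}·y_i), indices taken mod 9.
P_1→P_2: (-11)(7) − (-12)(5) = -17
P_2→P_3: (-12)(15) − (-14)(7) = -82
P_3→P_4: (-14)(23) − (-10)(15) = -172
P_4→P_5: (-10)(9) − (17)(23) = -481
P_5→P_6: (17)(-15) − (14)(9) = -381
P_6→P_7: (14)(-20) − (9)(-15) = -145
P_7→P_8: (9)(-7) − (0)(-20) = -63
P_8→P_9: (0)(-10) − (-24)(-7) = -168
P_9→P_1: (-24)(5) − (-11)(-10) = -230
Σ = -1739
Area = |Σ|/2 = 869.5.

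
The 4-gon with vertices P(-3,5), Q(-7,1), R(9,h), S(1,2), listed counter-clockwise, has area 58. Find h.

The doubled signed area Σ (x_i y_{i+1} − x_{i+1} y_i) is linear in h.
With h=0 it equals 52; the coefficient of h is -8 (from the two edges through R).
So -8·h + 52 = 2·58 = 116 ⇒ h = -8.

-8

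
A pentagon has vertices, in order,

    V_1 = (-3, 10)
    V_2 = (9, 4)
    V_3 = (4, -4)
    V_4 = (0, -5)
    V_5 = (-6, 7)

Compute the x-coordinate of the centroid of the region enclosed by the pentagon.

31/27

Apply Gauss's area formula. First the cross-terms c_i = x_i·y_{i+1} − x_{i+1}·y_i:
  -102, -52, -20, -30, -39  ⇒  2A = -243, A = -121.5.
Then Σ (x_i + x_{i+1})·c_i = -837, so x̄ = -837 / (6·(-121.5)) = 31/27.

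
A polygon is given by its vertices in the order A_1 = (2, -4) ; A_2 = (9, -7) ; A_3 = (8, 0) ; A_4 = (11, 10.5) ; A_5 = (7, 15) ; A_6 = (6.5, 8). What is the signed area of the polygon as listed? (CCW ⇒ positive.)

Cross-terms: 22, 56, 84, 91.5, -41.5, -42  ⇒  Σ = 170
Signed area = Σ/2 = 85 (positive ⇒ counter-clockwise traversal).

85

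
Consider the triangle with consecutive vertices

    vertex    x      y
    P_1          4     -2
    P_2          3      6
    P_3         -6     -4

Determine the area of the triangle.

Apply the surveyor's formula: 2A = Σ (x_i·y_{i+1} − x_{i+1}·y_i), indices taken mod 3.
Σ = (30) + (24) + (28) = 82
Area = |Σ|/2 = 41.

41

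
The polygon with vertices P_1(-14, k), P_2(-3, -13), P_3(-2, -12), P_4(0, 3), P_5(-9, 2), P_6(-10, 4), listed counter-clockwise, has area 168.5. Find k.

-12

The doubled signed area Σ (x_i y_{i+1} − x_{i+1} y_i) is linear in k.
With k=0 it equals 253; the coefficient of k is -7 (from the two edges through P_1).
So -7·k + 253 = 2·168.5 = 337 ⇒ k = -12.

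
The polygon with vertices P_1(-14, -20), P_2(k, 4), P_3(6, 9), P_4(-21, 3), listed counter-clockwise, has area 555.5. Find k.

18

Write out the shoelace sum; only the two edges meeting at P_2 involve k:
2·Area = [((-14)·4 − k·(-20)) + (k·9 − 6·4)] + 669
       = 29·k + 589 = 1111
⇒ k = 18.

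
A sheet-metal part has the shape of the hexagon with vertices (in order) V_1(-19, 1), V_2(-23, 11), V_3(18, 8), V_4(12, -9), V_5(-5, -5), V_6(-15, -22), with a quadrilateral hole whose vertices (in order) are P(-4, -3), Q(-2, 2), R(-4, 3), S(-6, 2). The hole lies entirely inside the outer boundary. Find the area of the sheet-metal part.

Outer boundary:
Σ = (-186) + (-382) + (-258) + (-105) + (35) + (-433) = -1329
Area = |Σ|/2 = 664.5.
Hole:
Apply Gauss's area formula: 2A = Σ (x_i·y_{i+1} − x_{i+1}·y_i), indices taken mod 4.
Σ = (-14) + (2) + (10) + (26) = 24
Area = |Σ|/2 = 12.
Net area = 664.5 − 12 = 652.5.

652.5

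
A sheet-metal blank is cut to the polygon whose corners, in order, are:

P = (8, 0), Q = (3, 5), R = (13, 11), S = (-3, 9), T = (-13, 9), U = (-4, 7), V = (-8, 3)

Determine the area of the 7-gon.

106.5

Apply the shoelace formula: 2A = Σ (x_i·y_{i+1} − x_{i+1}·y_i), indices taken mod 7.
Σ = (40) + (-32) + (150) + (90) + (-55) + (44) + (-24) = 213
Area = |Σ|/2 = 106.5.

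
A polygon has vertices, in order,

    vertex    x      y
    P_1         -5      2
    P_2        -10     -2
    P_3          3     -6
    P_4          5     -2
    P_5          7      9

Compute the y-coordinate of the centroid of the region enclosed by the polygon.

57/119

Apply Gauss's area formula. First the cross-terms c_i = x_i·y_{i+1} − x_{i+1}·y_i:
  30, 66, 24, 59, 59  ⇒  2A = 238, A = 119.
Then Σ (y_i + y_{i+1})·c_i = 342, so ȳ = 342 / (6·119) = 57/119.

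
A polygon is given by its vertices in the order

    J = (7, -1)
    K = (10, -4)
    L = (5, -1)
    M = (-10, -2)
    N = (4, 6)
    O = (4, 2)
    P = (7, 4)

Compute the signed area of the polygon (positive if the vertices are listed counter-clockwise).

Apply the surveyor's formula: 2A = Σ (x_i·y_{i+1} − x_{i+1}·y_i), indices taken mod 7.
Σ = (-18) + (10) + (-20) + (-52) + (-16) + (2) + (-35) = -129
Signed area = Σ/2 = -64.5 (negative ⇒ clockwise traversal).

-64.5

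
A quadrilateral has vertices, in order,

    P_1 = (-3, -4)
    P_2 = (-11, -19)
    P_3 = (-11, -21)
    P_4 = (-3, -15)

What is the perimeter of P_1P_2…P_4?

40

|P_1P_2| = √((-8)² + (-15)²) = √289 = 17
|P_2P_3| = √((0)² + (-2)²) = √4 = 2
|P_3P_4| = √((8)² + (6)²) = √100 = 10
|P_4P_1| = √((0)² + (11)²) = √121 = 11
Perimeter = 17 + 2 + 10 + 11 = 40.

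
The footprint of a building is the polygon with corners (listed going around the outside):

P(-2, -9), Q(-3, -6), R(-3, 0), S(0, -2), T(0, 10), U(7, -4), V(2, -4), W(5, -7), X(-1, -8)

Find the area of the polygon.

82.5

Apply Gauss's area formula: 2A = Σ (x_i·y_{i+1} − x_{i+1}·y_i), indices taken mod 9.
Σ = (-15) + (-18) + (6) + (0) + (-70) + (-20) + (6) + (-47) + (-7) = -165
Area = |Σ|/2 = 82.5.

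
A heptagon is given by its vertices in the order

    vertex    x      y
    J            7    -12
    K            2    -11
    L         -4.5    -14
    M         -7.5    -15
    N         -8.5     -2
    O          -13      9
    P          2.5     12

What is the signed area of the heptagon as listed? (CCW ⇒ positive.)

-337.75

Apply the shoelace (surveyor's) formula: 2A = Σ (x_i·y_{i+1} − x_{i+1}·y_i), indices taken mod 7.
Σ = (-53) + (-77.5) + (-37.5) + (-112.5) + (-102.5) + (-178.5) + (-114) = -675.5
Signed area = Σ/2 = -337.75 (negative ⇒ clockwise traversal).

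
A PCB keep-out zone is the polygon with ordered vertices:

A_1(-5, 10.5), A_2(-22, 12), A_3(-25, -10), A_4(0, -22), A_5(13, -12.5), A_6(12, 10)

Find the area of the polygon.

Apply Gauss's area formula: 2A = Σ (x_i·y_{i+1} − x_{i+1}·y_i), indices taken mod 6.
Cross-terms: 171, 520, 550, 286, 280, 176  ⇒  Σ = 1983
Area = |Σ|/2 = 991.5.

991.5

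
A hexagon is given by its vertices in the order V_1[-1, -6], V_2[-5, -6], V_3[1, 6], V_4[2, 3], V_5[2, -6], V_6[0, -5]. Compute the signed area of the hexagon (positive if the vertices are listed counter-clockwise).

-45

Cross-terms: -24, -24, -9, -18, -10, -5  ⇒  Σ = -90
Signed area = Σ/2 = -45 (negative ⇒ clockwise traversal).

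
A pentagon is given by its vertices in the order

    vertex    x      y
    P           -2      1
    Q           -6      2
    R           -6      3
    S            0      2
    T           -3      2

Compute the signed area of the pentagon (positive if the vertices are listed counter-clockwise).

Apply the surveyor's formula: 2A = Σ (x_i·y_{i+1} − x_{i+1}·y_i), indices taken mod 5.
P→Q: (-2)(2) − (-6)(1) = 2
Q→R: (-6)(3) − (-6)(2) = -6
R→S: (-6)(2) − (0)(3) = -12
S→T: (0)(2) − (-3)(2) = 6
T→P: (-3)(1) − (-2)(2) = 1
Σ = -9
Signed area = Σ/2 = -4.5 (negative ⇒ clockwise traversal).

-4.5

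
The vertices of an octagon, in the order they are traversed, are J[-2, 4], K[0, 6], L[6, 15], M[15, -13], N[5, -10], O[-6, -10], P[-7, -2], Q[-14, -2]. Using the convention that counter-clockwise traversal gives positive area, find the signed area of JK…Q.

Apply the shoelace formula: 2A = Σ (x_i·y_{i+1} − x_{i+1}·y_i), indices taken mod 8.
J→K: (-2)(6) − (0)(4) = -12
K→L: (0)(15) − (6)(6) = -36
L→M: (6)(-13) − (15)(15) = -303
M→N: (15)(-10) − (5)(-13) = -85
N→O: (5)(-10) − (-6)(-10) = -110
O→P: (-6)(-2) − (-7)(-10) = -58
P→Q: (-7)(-2) − (-14)(-2) = -14
Q→J: (-14)(4) − (-2)(-2) = -60
Σ = -678
Signed area = Σ/2 = -339 (negative ⇒ clockwise traversal).

-339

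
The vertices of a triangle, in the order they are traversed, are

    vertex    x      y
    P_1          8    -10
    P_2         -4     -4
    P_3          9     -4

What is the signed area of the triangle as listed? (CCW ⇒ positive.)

-39

Apply Gauss's area formula: 2A = Σ (x_i·y_{i+1} − x_{i+1}·y_i), indices taken mod 3.
Σ = (-72) + (52) + (-58) = -78
Signed area = Σ/2 = -39 (negative ⇒ clockwise traversal).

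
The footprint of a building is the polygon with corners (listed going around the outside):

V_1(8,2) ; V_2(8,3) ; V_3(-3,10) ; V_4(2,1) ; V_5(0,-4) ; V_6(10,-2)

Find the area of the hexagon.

71

Apply the shoelace formula: 2A = Σ (x_i·y_{i+1} − x_{i+1}·y_i), indices taken mod 6.
V_1→V_2: (8)(3) − (8)(2) = 8
V_2→V_3: (8)(10) − (-3)(3) = 89
V_3→V_4: (-3)(1) − (2)(10) = -23
V_4→V_5: (2)(-4) − (0)(1) = -8
V_5→V_6: (0)(-2) − (10)(-4) = 40
V_6→V_1: (10)(2) − (8)(-2) = 36
Σ = 142
Area = |Σ|/2 = 71.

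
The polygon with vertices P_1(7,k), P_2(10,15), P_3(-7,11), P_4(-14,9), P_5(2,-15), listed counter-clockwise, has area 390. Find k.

-9

Write out the shoelace sum; only the two edges meeting at P_1 involve k:
2·Area = [(2·k − 7·(-15)) + (7·15 − 10·k)] + 498
       = -8·k + 708 = 780
⇒ k = -9.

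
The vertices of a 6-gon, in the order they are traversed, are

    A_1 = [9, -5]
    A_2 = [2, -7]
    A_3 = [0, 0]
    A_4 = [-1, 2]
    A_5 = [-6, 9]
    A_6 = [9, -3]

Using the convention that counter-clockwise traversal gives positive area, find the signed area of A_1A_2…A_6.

-65.5

A_1→A_2: (9)(-7) − (2)(-5) = -53
A_2→A_3: (2)(0) − (0)(-7) = 0
A_3→A_4: (0)(2) − (-1)(0) = 0
A_4→A_5: (-1)(9) − (-6)(2) = 3
A_5→A_6: (-6)(-3) − (9)(9) = -63
A_6→A_1: (9)(-5) − (9)(-3) = -18
Σ = -131
Signed area = Σ/2 = -65.5 (negative ⇒ clockwise traversal).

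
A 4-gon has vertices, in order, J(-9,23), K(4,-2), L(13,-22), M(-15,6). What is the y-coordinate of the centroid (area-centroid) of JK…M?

Apply Gauss's area formula. First the cross-terms c_i = x_i·y_{i+1} − x_{i+1}·y_i:
  -74, -62, -252, -291  ⇒  2A = -679, A = -339.5.
Then Σ (y_i + y_{i+1})·c_i = -4473, so ȳ = -4473 / (6·(-339.5)) = 213/97.

213/97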